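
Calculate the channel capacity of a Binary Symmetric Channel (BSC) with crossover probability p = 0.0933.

For BSC with error probability p:
C = 1 - H(p) where H(p) is binary entropy
H(0.0933) = -0.0933 × log₂(0.0933) - 0.9067 × log₂(0.9067)
H(p) = 0.4474
C = 1 - 0.4474 = 0.5526 bits/use


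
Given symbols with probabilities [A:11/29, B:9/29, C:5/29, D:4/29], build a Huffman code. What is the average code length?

Huffman tree construction:
Combine smallest probabilities repeatedly
Resulting codes:
  A: 0 (length 1)
  B: 10 (length 2)
  C: 111 (length 3)
  D: 110 (length 3)
Average length = Σ p(s) × length(s) = 1.9310 bits


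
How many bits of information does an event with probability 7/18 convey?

Information content I(x) = -log₂(p(x))
I = -log₂(7/18) = -log₂(0.3889)
I = 1.3626 bits


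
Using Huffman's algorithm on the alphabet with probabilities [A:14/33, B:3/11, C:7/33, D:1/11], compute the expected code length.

Huffman tree construction:
Combine smallest probabilities repeatedly
Resulting codes:
  A: 0 (length 1)
  B: 10 (length 2)
  C: 111 (length 3)
  D: 110 (length 3)
Average length = Σ p(s) × length(s) = 1.8788 bits


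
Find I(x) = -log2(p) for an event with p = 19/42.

Information content I(x) = -log₂(p(x))
I = -log₂(19/42) = -log₂(0.4524)
I = 1.1444 bits


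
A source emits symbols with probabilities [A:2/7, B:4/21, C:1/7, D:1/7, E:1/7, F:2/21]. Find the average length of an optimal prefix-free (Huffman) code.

Huffman tree construction:
Combine smallest probabilities repeatedly
Resulting codes:
  A: 10 (length 2)
  B: 00 (length 2)
  C: 011 (length 3)
  D: 110 (length 3)
  E: 111 (length 3)
  F: 010 (length 3)
Average length = Σ p(s) × length(s) = 2.5238 bits


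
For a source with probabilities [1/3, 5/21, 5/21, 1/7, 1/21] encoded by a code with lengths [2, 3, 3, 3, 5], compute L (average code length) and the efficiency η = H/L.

Average length L = Σ p_i × l_i = 2.7619 bits
Entropy H = 2.1244 bits
Efficiency η = H/L × 100% = 76.92%


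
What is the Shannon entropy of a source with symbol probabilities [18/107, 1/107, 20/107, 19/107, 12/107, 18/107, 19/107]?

H(X) = -Σ p(x) log₂ p(x)
  -18/107 × log₂(18/107) = 0.4326
  -1/107 × log₂(1/107) = 0.0630
  -20/107 × log₂(20/107) = 0.4523
  -19/107 × log₂(19/107) = 0.4428
  -12/107 × log₂(12/107) = 0.3540
  -18/107 × log₂(18/107) = 0.4326
  -19/107 × log₂(19/107) = 0.4428
H(X) = 2.6200 bits


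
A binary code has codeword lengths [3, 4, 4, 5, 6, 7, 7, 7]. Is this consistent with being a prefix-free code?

Kraft inequality: Σ 2^(-l_i) ≤ 1 for prefix-free code
Calculating: 2^(-3) + 2^(-4) + 2^(-4) + 2^(-5) + 2^(-6) + 2^(-7) + 2^(-7) + 2^(-7)
= 0.125 + 0.0625 + 0.0625 + 0.03125 + 0.015625 + 0.0078125 + 0.0078125 + 0.0078125
= 0.3203
Since 0.3203 ≤ 1, prefix-free code exists


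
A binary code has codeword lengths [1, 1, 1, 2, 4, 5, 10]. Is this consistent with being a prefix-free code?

Kraft inequality: Σ 2^(-l_i) ≤ 1 for prefix-free code
Calculating: 2^(-1) + 2^(-1) + 2^(-1) + 2^(-2) + 2^(-4) + 2^(-5) + 2^(-10)
= 0.5 + 0.5 + 0.5 + 0.25 + 0.0625 + 0.03125 + 0.0009765625
= 1.8447
Since 1.8447 > 1, prefix-free code does not exist


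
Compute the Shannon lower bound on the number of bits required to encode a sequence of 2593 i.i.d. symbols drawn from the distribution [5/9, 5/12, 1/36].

Entropy H = 1.1410 bits/symbol
Minimum bits = H × n = 1.1410 × 2593
= 2958.57 bits


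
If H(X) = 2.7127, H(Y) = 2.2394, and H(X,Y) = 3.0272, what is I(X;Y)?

I(X;Y) = H(X) + H(Y) - H(X,Y)
I(X;Y) = 2.7127 + 2.2394 - 3.0272 = 1.9249 bits


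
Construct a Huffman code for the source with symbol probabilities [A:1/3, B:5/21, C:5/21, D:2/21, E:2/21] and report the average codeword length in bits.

Huffman tree construction:
Combine smallest probabilities repeatedly
Resulting codes:
  A: 11 (length 2)
  B: 01 (length 2)
  C: 10 (length 2)
  D: 000 (length 3)
  E: 001 (length 3)
Average length = Σ p(s) × length(s) = 2.1905 bits


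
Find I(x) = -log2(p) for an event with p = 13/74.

Information content I(x) = -log₂(p(x))
I = -log₂(13/74) = -log₂(0.1757)
I = 2.5090 bits


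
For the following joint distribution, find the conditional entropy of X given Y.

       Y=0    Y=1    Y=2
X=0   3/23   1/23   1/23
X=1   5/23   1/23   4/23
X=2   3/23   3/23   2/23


H(X|Y) = Σ_y p(y) H(X|Y=y)
  p(Y=0) = 11/23, H(X|Y=0) = 1.5395
  p(Y=1) = 5/23, H(X|Y=1) = 1.3710
  p(Y=2) = 7/23, H(X|Y=2) = 1.3788
H(X|Y) = 0.4783×1.5395 + 0.2174×1.3710 + 0.3043×1.3788 = 1.4539 bits


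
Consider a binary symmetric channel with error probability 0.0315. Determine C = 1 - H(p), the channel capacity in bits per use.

For BSC with error probability p:
C = 1 - H(p) where H(p) is binary entropy
H(0.0315) = -0.0315 × log₂(0.0315) - 0.9685 × log₂(0.9685)
H(p) = 0.2019
C = 1 - 0.2019 = 0.7981 bits/use


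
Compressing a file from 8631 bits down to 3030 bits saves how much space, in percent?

Space savings = (1 - Compressed/Original) × 100%
= (1 - 3030/8631) × 100%
= 64.89%


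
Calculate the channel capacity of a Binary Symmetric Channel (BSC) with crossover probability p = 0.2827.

For BSC with error probability p:
C = 1 - H(p) where H(p) is binary entropy
H(0.2827) = -0.2827 × log₂(0.2827) - 0.7173 × log₂(0.7173)
H(p) = 0.8591
C = 1 - 0.8591 = 0.1409 bits/use


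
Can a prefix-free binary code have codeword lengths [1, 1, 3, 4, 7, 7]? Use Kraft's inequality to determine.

Kraft inequality: Σ 2^(-l_i) ≤ 1 for prefix-free code
Calculating: 2^(-1) + 2^(-1) + 2^(-3) + 2^(-4) + 2^(-7) + 2^(-7)
= 0.5 + 0.5 + 0.125 + 0.0625 + 0.0078125 + 0.0078125
= 1.2031
Since 1.2031 > 1, prefix-free code does not exist


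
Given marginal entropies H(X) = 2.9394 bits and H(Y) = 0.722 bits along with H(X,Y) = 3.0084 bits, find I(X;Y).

I(X;Y) = H(X) + H(Y) - H(X,Y)
I(X;Y) = 2.9394 + 0.722 - 3.0084 = 0.653 bits


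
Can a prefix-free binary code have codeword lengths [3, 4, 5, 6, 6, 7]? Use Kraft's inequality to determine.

Kraft inequality: Σ 2^(-l_i) ≤ 1 for prefix-free code
Calculating: 2^(-3) + 2^(-4) + 2^(-5) + 2^(-6) + 2^(-6) + 2^(-7)
= 0.125 + 0.0625 + 0.03125 + 0.015625 + 0.015625 + 0.0078125
= 0.2578
Since 0.2578 ≤ 1, prefix-free code exists


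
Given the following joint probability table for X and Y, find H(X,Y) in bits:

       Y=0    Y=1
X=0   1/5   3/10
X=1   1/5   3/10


H(X,Y) = -Σ p(x,y) log₂ p(x,y)
  p(0,0)=1/5: -0.2000 × log₂(0.2000) = 0.4644
  p(0,1)=3/10: -0.3000 × log₂(0.3000) = 0.5211
  p(1,0)=1/5: -0.2000 × log₂(0.2000) = 0.4644
  p(1,1)=3/10: -0.3000 × log₂(0.3000) = 0.5211
H(X,Y) = 1.9710 bits


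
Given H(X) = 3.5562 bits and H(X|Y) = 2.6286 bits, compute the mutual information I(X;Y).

I(X;Y) = H(X) - H(X|Y)
I(X;Y) = 3.5562 - 2.6286 = 0.9276 bits


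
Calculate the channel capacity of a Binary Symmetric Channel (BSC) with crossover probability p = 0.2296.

For BSC with error probability p:
C = 1 - H(p) where H(p) is binary entropy
H(0.2296) = -0.2296 × log₂(0.2296) - 0.7704 × log₂(0.7704)
H(p) = 0.7773
C = 1 - 0.7773 = 0.2227 bits/use


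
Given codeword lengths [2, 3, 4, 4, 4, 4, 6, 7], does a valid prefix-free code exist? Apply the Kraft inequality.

Kraft inequality: Σ 2^(-l_i) ≤ 1 for prefix-free code
Calculating: 2^(-2) + 2^(-3) + 2^(-4) + 2^(-4) + 2^(-4) + 2^(-4) + 2^(-6) + 2^(-7)
= 0.25 + 0.125 + 0.0625 + 0.0625 + 0.0625 + 0.0625 + 0.015625 + 0.0078125
= 0.6484
Since 0.6484 ≤ 1, prefix-free code exists


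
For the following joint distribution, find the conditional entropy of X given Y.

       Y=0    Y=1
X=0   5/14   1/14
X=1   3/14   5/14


H(X|Y) = Σ_y p(y) H(X|Y=y)
  p(Y=0) = 4/7, H(X|Y=0) = 0.9544
  p(Y=1) = 3/7, H(X|Y=1) = 0.6500
H(X|Y) = 0.5714×0.9544 + 0.4286×0.6500 = 0.8240 bits


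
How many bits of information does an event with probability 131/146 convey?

Information content I(x) = -log₂(p(x))
I = -log₂(131/146) = -log₂(0.8973)
I = 0.1564 bits


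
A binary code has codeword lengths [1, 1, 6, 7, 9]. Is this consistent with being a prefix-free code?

Kraft inequality: Σ 2^(-l_i) ≤ 1 for prefix-free code
Calculating: 2^(-1) + 2^(-1) + 2^(-6) + 2^(-7) + 2^(-9)
= 0.5 + 0.5 + 0.015625 + 0.0078125 + 0.001953125
= 1.0254
Since 1.0254 > 1, prefix-free code does not exist


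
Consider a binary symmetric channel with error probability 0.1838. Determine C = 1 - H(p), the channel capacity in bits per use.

For BSC with error probability p:
C = 1 - H(p) where H(p) is binary entropy
H(0.1838) = -0.1838 × log₂(0.1838) - 0.8162 × log₂(0.8162)
H(p) = 0.6883
C = 1 - 0.6883 = 0.3117 bits/use


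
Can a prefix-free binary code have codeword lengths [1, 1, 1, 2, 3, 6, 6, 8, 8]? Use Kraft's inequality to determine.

Kraft inequality: Σ 2^(-l_i) ≤ 1 for prefix-free code
Calculating: 2^(-1) + 2^(-1) + 2^(-1) + 2^(-2) + 2^(-3) + 2^(-6) + 2^(-6) + 2^(-8) + 2^(-8)
= 0.5 + 0.5 + 0.5 + 0.25 + 0.125 + 0.015625 + 0.015625 + 0.00390625 + 0.00390625
= 1.9141
Since 1.9141 > 1, prefix-free code does not exist


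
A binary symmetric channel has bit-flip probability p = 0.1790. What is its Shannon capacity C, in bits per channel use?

For BSC with error probability p:
C = 1 - H(p) where H(p) is binary entropy
H(0.1790) = -0.1790 × log₂(0.1790) - 0.8210 × log₂(0.8210)
H(p) = 0.6779
C = 1 - 0.6779 = 0.3221 bits/use


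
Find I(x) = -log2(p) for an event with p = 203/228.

Information content I(x) = -log₂(p(x))
I = -log₂(203/228) = -log₂(0.8904)
I = 0.1676 bits


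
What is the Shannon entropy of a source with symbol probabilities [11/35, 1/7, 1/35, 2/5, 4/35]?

H(X) = -Σ p(x) log₂ p(x)
  -11/35 × log₂(11/35) = 0.5248
  -1/7 × log₂(1/7) = 0.4011
  -1/35 × log₂(1/35) = 0.1466
  -2/5 × log₂(2/5) = 0.5288
  -4/35 × log₂(4/35) = 0.3576
H(X) = 1.9588 bits


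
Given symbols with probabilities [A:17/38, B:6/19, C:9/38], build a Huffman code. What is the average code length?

Huffman tree construction:
Combine smallest probabilities repeatedly
Resulting codes:
  A: 0 (length 1)
  B: 11 (length 2)
  C: 10 (length 2)
Average length = Σ p(s) × length(s) = 1.5526 bits


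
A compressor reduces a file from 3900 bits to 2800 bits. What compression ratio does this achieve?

Compression ratio = Original / Compressed
= 3900 / 2800 = 1.39:1


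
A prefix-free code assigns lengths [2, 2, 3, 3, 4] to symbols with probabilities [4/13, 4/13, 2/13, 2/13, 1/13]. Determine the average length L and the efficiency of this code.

Average length L = Σ p_i × l_i = 2.4615 bits
Entropy H = 2.1620 bits
Efficiency η = H/L × 100% = 87.83%


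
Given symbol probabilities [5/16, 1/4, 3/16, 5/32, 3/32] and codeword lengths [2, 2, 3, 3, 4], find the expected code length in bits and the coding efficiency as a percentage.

Average length L = Σ p_i × l_i = 2.5312 bits
Entropy H = 2.2158 bits
Efficiency η = H/L × 100% = 87.54%


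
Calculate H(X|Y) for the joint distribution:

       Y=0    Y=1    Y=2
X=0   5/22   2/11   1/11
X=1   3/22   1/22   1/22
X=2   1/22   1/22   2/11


H(X|Y) = Σ_y p(y) H(X|Y=y)
  p(Y=0) = 9/22, H(X|Y=0) = 1.3516
  p(Y=1) = 3/11, H(X|Y=1) = 1.2516
  p(Y=2) = 7/22, H(X|Y=2) = 1.3788
H(X|Y) = 0.4091×1.3516 + 0.2727×1.2516 + 0.3182×1.3788 = 1.3330 bits


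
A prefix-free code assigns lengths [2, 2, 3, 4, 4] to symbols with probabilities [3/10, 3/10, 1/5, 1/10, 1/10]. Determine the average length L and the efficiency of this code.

Average length L = Σ p_i × l_i = 2.6000 bits
Entropy H = 2.1710 bits
Efficiency η = H/L × 100% = 83.50%


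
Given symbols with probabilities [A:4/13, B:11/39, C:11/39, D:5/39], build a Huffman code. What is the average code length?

Huffman tree construction:
Combine smallest probabilities repeatedly
Resulting codes:
  A: 11 (length 2)
  B: 01 (length 2)
  C: 10 (length 2)
  D: 00 (length 2)
Average length = Σ p(s) × length(s) = 2.0000 bits


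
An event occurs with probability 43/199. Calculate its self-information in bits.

Information content I(x) = -log₂(p(x))
I = -log₂(43/199) = -log₂(0.2161)
I = 2.2104 bits


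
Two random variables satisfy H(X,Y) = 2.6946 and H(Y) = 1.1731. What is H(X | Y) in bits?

Chain rule: H(X,Y) = H(X|Y) + H(Y)
H(X|Y) = H(X,Y) - H(Y) = 2.6946 - 1.1731 = 1.5215 bits


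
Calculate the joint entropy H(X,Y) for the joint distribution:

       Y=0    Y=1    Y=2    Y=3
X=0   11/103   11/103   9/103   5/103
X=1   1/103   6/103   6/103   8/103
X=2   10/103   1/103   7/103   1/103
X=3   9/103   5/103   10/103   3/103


H(X,Y) = -Σ p(x,y) log₂ p(x,y)
  p(0,0)=11/103: -0.1068 × log₂(0.1068) = 0.3446
  p(0,1)=11/103: -0.1068 × log₂(0.1068) = 0.3446
  p(0,2)=9/103: -0.0874 × log₂(0.0874) = 0.3073
  p(0,3)=5/103: -0.0485 × log₂(0.0485) = 0.2119
  p(1,0)=1/103: -0.0097 × log₂(0.0097) = 0.0649
  p(1,1)=6/103: -0.0583 × log₂(0.0583) = 0.2389
  p(1,2)=6/103: -0.0583 × log₂(0.0583) = 0.2389
  p(1,3)=8/103: -0.0777 × log₂(0.0777) = 0.2863
  p(2,0)=10/103: -0.0971 × log₂(0.0971) = 0.3267
  p(2,1)=1/103: -0.0097 × log₂(0.0097) = 0.0649
  p(2,2)=7/103: -0.0680 × log₂(0.0680) = 0.2636
  p(2,3)=1/103: -0.0097 × log₂(0.0097) = 0.0649
  p(3,0)=9/103: -0.0874 × log₂(0.0874) = 0.3073
  p(3,1)=5/103: -0.0485 × log₂(0.0485) = 0.2119
  p(3,2)=10/103: -0.0971 × log₂(0.0971) = 0.3267
  p(3,3)=3/103: -0.0291 × log₂(0.0291) = 0.1486
H(X,Y) = 3.7520 bits


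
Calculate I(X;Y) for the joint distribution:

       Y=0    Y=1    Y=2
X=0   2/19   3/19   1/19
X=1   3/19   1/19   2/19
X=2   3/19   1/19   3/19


H(X) = 1.5810, H(Y) = 1.5574, H(X,Y) = 3.0364
I(X;Y) = H(X) + H(Y) - H(X,Y) = 0.1021 bits


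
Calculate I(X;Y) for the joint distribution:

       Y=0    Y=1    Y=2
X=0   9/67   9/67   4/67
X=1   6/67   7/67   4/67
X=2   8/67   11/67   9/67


H(X) = 1.5556, H(Y) = 1.5600, H(X,Y) = 3.0989
I(X;Y) = H(X) + H(Y) - H(X,Y) = 0.0167 bits


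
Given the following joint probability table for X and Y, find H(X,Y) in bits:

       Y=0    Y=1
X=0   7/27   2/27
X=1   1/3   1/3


H(X,Y) = -Σ p(x,y) log₂ p(x,y)
  p(0,0)=7/27: -0.2593 × log₂(0.2593) = 0.5049
  p(0,1)=2/27: -0.0741 × log₂(0.0741) = 0.2781
  p(1,0)=1/3: -0.3333 × log₂(0.3333) = 0.5283
  p(1,1)=1/3: -0.3333 × log₂(0.3333) = 0.5283
H(X,Y) = 1.8397 bits


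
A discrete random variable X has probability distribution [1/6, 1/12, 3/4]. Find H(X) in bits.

H(X) = -Σ p(x) log₂ p(x)
  -1/6 × log₂(1/6) = 0.4308
  -1/12 × log₂(1/12) = 0.2987
  -3/4 × log₂(3/4) = 0.3113
H(X) = 1.0409 bits


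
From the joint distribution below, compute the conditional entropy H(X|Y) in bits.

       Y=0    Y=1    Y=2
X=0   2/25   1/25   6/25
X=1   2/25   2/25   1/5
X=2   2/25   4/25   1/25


H(X|Y) = Σ_y p(y) H(X|Y=y)
  p(Y=0) = 6/25, H(X|Y=0) = 1.5850
  p(Y=1) = 7/25, H(X|Y=1) = 1.3788
  p(Y=2) = 12/25, H(X|Y=2) = 1.3250
H(X|Y) = 0.2400×1.5850 + 0.2800×1.3788 + 0.4800×1.3250 = 1.4025 bits


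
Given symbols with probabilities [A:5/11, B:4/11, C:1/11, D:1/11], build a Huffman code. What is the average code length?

Huffman tree construction:
Combine smallest probabilities repeatedly
Resulting codes:
  A: 0 (length 1)
  B: 11 (length 2)
  C: 100 (length 3)
  D: 101 (length 3)
Average length = Σ p(s) × length(s) = 1.7273 bits


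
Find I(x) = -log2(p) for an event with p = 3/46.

Information content I(x) = -log₂(p(x))
I = -log₂(3/46) = -log₂(0.0652)
I = 3.9386 bits


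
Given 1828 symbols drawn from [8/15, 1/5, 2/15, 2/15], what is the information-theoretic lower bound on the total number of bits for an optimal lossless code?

Entropy H = 1.7232 bits/symbol
Minimum bits = H × n = 1.7232 × 1828
= 3150.07 bits


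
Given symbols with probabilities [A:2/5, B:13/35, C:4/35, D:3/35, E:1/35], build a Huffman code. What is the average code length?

Huffman tree construction:
Combine smallest probabilities repeatedly
Resulting codes:
  A: 0 (length 1)
  B: 11 (length 2)
  C: 100 (length 3)
  D: 1011 (length 4)
  E: 1010 (length 4)
Average length = Σ p(s) × length(s) = 1.9429 bits


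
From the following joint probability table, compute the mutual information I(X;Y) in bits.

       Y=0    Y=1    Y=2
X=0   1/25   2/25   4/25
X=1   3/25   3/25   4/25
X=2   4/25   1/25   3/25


H(X) = 1.5690, H(Y) = 1.5413, H(X,Y) = 3.0333
I(X;Y) = H(X) + H(Y) - H(X,Y) = 0.0771 bits


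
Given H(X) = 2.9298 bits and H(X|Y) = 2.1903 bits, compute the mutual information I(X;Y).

I(X;Y) = H(X) - H(X|Y)
I(X;Y) = 2.9298 - 2.1903 = 0.7395 bits


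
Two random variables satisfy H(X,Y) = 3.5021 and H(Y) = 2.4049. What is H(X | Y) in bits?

Chain rule: H(X,Y) = H(X|Y) + H(Y)
H(X|Y) = H(X,Y) - H(Y) = 3.5021 - 2.4049 = 1.0972 bits


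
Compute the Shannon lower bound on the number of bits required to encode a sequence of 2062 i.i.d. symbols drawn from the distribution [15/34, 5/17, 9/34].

Entropy H = 1.5477 bits/symbol
Minimum bits = H × n = 1.5477 × 2062
= 3191.36 bits


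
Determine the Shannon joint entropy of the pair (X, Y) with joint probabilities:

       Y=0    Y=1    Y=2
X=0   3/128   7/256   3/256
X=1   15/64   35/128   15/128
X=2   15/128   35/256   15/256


H(X,Y) = -Σ p(x,y) log₂ p(x,y)
  p(0,0)=3/128: -0.0234 × log₂(0.0234) = 0.1269
  p(0,1)=7/256: -0.0273 × log₂(0.0273) = 0.1420
  p(0,2)=3/256: -0.0117 × log₂(0.0117) = 0.0752
  p(1,0)=15/64: -0.2344 × log₂(0.2344) = 0.4906
  p(1,1)=35/128: -0.2734 × log₂(0.2734) = 0.5115
  p(1,2)=15/128: -0.1172 × log₂(0.1172) = 0.3625
  p(2,0)=15/128: -0.1172 × log₂(0.1172) = 0.3625
  p(2,1)=35/256: -0.1367 × log₂(0.1367) = 0.3925
  p(2,2)=15/256: -0.0586 × log₂(0.0586) = 0.2398
H(X,Y) = 2.7034 bits


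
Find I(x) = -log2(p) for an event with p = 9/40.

Information content I(x) = -log₂(p(x))
I = -log₂(9/40) = -log₂(0.2250)
I = 2.1520 bits


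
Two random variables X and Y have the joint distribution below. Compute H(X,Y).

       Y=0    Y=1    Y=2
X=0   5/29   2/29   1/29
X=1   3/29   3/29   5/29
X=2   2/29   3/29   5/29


H(X,Y) = -Σ p(x,y) log₂ p(x,y)
  p(0,0)=5/29: -0.1724 × log₂(0.1724) = 0.4373
  p(0,1)=2/29: -0.0690 × log₂(0.0690) = 0.2661
  p(0,2)=1/29: -0.0345 × log₂(0.0345) = 0.1675
  p(1,0)=3/29: -0.1034 × log₂(0.1034) = 0.3386
  p(1,1)=3/29: -0.1034 × log₂(0.1034) = 0.3386
  p(1,2)=5/29: -0.1724 × log₂(0.1724) = 0.4373
  p(2,0)=2/29: -0.0690 × log₂(0.0690) = 0.2661
  p(2,1)=3/29: -0.1034 × log₂(0.1034) = 0.3386
  p(2,2)=5/29: -0.1724 × log₂(0.1724) = 0.4373
H(X,Y) = 3.0272 bits


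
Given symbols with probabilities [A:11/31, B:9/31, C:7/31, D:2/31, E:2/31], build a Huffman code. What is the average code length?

Huffman tree construction:
Combine smallest probabilities repeatedly
Resulting codes:
  A: 11 (length 2)
  B: 10 (length 2)
  C: 01 (length 2)
  D: 000 (length 3)
  E: 001 (length 3)
Average length = Σ p(s) × length(s) = 2.1290 bits


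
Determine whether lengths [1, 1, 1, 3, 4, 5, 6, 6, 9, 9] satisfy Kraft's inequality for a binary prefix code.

Kraft inequality: Σ 2^(-l_i) ≤ 1 for prefix-free code
Calculating: 2^(-1) + 2^(-1) + 2^(-1) + 2^(-3) + 2^(-4) + 2^(-5) + 2^(-6) + 2^(-6) + 2^(-9) + 2^(-9)
= 0.5 + 0.5 + 0.5 + 0.125 + 0.0625 + 0.03125 + 0.015625 + 0.015625 + 0.001953125 + 0.001953125
= 1.7539
Since 1.7539 > 1, prefix-free code does not exist


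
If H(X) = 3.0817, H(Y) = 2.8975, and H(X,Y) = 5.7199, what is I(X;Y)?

I(X;Y) = H(X) + H(Y) - H(X,Y)
I(X;Y) = 3.0817 + 2.8975 - 5.7199 = 0.2593 bits


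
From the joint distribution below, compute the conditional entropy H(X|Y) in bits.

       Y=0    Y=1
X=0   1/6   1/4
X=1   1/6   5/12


H(X|Y) = Σ_y p(y) H(X|Y=y)
  p(Y=0) = 1/3, H(X|Y=0) = 1.0000
  p(Y=1) = 2/3, H(X|Y=1) = 0.9544
H(X|Y) = 0.3333×1.0000 + 0.6667×0.9544 = 0.9696 bits


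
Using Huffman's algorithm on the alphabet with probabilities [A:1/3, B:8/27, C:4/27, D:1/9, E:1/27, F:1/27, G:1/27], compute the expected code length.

Huffman tree construction:
Combine smallest probabilities repeatedly
Resulting codes:
  A: 11 (length 2)
  B: 10 (length 2)
  C: 00 (length 2)
  D: 010 (length 3)
  E: 01110 (length 5)
  F: 01111 (length 5)
  G: 0110 (length 4)
Average length = Σ p(s) × length(s) = 2.4074 bits


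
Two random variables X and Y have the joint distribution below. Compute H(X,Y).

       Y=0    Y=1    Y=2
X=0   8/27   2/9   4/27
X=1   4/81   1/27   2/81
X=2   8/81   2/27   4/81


H(X,Y) = -Σ p(x,y) log₂ p(x,y)
  p(0,0)=8/27: -0.2963 × log₂(0.2963) = 0.5200
  p(0,1)=2/9: -0.2222 × log₂(0.2222) = 0.4822
  p(0,2)=4/27: -0.1481 × log₂(0.1481) = 0.4081
  p(1,0)=4/81: -0.0494 × log₂(0.0494) = 0.2143
  p(1,1)=1/27: -0.0370 × log₂(0.0370) = 0.1761
  p(1,2)=2/81: -0.0247 × log₂(0.0247) = 0.1318
  p(2,0)=8/81: -0.0988 × log₂(0.0988) = 0.3299
  p(2,1)=2/27: -0.0741 × log₂(0.0741) = 0.2781
  p(2,2)=4/81: -0.0494 × log₂(0.0494) = 0.2143
H(X,Y) = 2.7549 bits


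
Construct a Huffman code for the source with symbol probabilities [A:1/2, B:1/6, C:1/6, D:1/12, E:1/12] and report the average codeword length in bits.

Huffman tree construction:
Combine smallest probabilities repeatedly
Resulting codes:
  A: 0 (length 1)
  B: 110 (length 3)
  C: 111 (length 3)
  D: 100 (length 3)
  E: 101 (length 3)
Average length = Σ p(s) × length(s) = 2.0000 bits


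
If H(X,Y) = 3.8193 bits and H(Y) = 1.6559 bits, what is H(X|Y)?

Chain rule: H(X,Y) = H(X|Y) + H(Y)
H(X|Y) = H(X,Y) - H(Y) = 3.8193 - 1.6559 = 2.1634 bits


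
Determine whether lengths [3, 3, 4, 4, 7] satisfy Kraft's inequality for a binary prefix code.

Kraft inequality: Σ 2^(-l_i) ≤ 1 for prefix-free code
Calculating: 2^(-3) + 2^(-3) + 2^(-4) + 2^(-4) + 2^(-7)
= 0.125 + 0.125 + 0.0625 + 0.0625 + 0.0078125
= 0.3828
Since 0.3828 ≤ 1, prefix-free code exists


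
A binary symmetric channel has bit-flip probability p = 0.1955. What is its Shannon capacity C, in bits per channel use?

For BSC with error probability p:
C = 1 - H(p) where H(p) is binary entropy
H(0.1955) = -0.1955 × log₂(0.1955) - 0.8045 × log₂(0.8045)
H(p) = 0.7128
C = 1 - 0.7128 = 0.2872 bits/use


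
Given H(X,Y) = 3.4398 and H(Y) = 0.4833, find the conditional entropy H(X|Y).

Chain rule: H(X,Y) = H(X|Y) + H(Y)
H(X|Y) = H(X,Y) - H(Y) = 3.4398 - 0.4833 = 2.9565 bits


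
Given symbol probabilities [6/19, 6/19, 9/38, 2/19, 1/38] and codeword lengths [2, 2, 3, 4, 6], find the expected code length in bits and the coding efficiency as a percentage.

Average length L = Σ p_i × l_i = 2.5526 bits
Entropy H = 2.0224 bits
Efficiency η = H/L × 100% = 79.23%


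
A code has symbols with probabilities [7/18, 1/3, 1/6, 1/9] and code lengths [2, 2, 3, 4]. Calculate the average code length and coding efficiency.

Average length L = Σ p_i × l_i = 2.3889 bits
Entropy H = 1.8413 bits
Efficiency η = H/L × 100% = 77.08%


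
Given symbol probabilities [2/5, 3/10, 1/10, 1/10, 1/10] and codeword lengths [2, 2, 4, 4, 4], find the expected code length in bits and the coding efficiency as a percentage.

Average length L = Σ p_i × l_i = 2.6000 bits
Entropy H = 2.0464 bits
Efficiency η = H/L × 100% = 78.71%


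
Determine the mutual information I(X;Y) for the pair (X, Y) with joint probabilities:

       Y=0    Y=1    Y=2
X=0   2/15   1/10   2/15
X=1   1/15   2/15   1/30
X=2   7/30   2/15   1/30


H(X) = 1.5494, H(Y) = 1.5179, H(X,Y) = 2.9600
I(X;Y) = H(X) + H(Y) - H(X,Y) = 0.1073 bits


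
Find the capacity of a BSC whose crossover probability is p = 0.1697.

For BSC with error probability p:
C = 1 - H(p) where H(p) is binary entropy
H(0.1697) = -0.1697 × log₂(0.1697) - 0.8303 × log₂(0.8303)
H(p) = 0.6570
C = 1 - 0.6570 = 0.3430 bits/use


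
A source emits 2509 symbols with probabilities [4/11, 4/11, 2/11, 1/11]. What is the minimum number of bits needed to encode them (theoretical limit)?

Entropy H = 1.8231 bits/symbol
Minimum bits = H × n = 1.8231 × 2509
= 4574.08 bits


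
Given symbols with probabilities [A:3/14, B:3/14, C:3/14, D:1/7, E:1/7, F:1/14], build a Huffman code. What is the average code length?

Huffman tree construction:
Combine smallest probabilities repeatedly
Resulting codes:
  A: 111 (length 3)
  B: 00 (length 2)
  C: 01 (length 2)
  D: 101 (length 3)
  E: 110 (length 3)
  F: 100 (length 3)
Average length = Σ p(s) × length(s) = 2.5714 bits


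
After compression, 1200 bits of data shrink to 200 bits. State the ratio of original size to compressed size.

Compression ratio = Original / Compressed
= 1200 / 200 = 6.00:1


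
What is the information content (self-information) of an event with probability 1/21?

Information content I(x) = -log₂(p(x))
I = -log₂(1/21) = -log₂(0.0476)
I = 4.3923 bits


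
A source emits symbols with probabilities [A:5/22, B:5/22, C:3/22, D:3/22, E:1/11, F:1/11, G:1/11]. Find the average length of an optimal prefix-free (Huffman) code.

Huffman tree construction:
Combine smallest probabilities repeatedly
Resulting codes:
  A: 00 (length 2)
  B: 01 (length 2)
  C: 101 (length 3)
  D: 110 (length 3)
  E: 1110 (length 4)
  F: 1111 (length 4)
  G: 100 (length 3)
Average length = Σ p(s) × length(s) = 2.7273 bits


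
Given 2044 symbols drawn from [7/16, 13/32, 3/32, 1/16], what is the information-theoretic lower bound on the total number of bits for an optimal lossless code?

Entropy H = 1.6199 bits/symbol
Minimum bits = H × n = 1.6199 × 2044
= 3311.05 bits


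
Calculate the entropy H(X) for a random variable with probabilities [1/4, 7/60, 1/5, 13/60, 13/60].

H(X) = -Σ p(x) log₂ p(x)
  -1/4 × log₂(1/4) = 0.5000
  -7/60 × log₂(7/60) = 0.3616
  -1/5 × log₂(1/5) = 0.4644
  -13/60 × log₂(13/60) = 0.4781
  -13/60 × log₂(13/60) = 0.4781
H(X) = 2.2821 bits


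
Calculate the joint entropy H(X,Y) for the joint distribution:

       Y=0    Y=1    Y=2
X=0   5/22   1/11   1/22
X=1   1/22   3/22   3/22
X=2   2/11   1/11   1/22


H(X,Y) = -Σ p(x,y) log₂ p(x,y)
  p(0,0)=5/22: -0.2273 × log₂(0.2273) = 0.4858
  p(0,1)=1/11: -0.0909 × log₂(0.0909) = 0.3145
  p(0,2)=1/22: -0.0455 × log₂(0.0455) = 0.2027
  p(1,0)=1/22: -0.0455 × log₂(0.0455) = 0.2027
  p(1,1)=3/22: -0.1364 × log₂(0.1364) = 0.3920
  p(1,2)=3/22: -0.1364 × log₂(0.1364) = 0.3920
  p(2,0)=2/11: -0.1818 × log₂(0.1818) = 0.4472
  p(2,1)=1/11: -0.0909 × log₂(0.0909) = 0.3145
  p(2,2)=1/22: -0.0455 × log₂(0.0455) = 0.2027
H(X,Y) = 2.9540 bits


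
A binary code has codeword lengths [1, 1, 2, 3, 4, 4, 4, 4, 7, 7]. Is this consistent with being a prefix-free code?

Kraft inequality: Σ 2^(-l_i) ≤ 1 for prefix-free code
Calculating: 2^(-1) + 2^(-1) + 2^(-2) + 2^(-3) + 2^(-4) + 2^(-4) + 2^(-4) + 2^(-4) + 2^(-7) + 2^(-7)
= 0.5 + 0.5 + 0.25 + 0.125 + 0.0625 + 0.0625 + 0.0625 + 0.0625 + 0.0078125 + 0.0078125
= 1.6406
Since 1.6406 > 1, prefix-free code does not exist


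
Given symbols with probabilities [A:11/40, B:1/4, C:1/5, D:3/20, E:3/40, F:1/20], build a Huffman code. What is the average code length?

Huffman tree construction:
Combine smallest probabilities repeatedly
Resulting codes:
  A: 10 (length 2)
  B: 01 (length 2)
  C: 00 (length 2)
  D: 111 (length 3)
  E: 1101 (length 4)
  F: 1100 (length 4)
Average length = Σ p(s) × length(s) = 2.4000 bits


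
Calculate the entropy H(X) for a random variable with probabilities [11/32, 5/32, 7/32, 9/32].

H(X) = -Σ p(x) log₂ p(x)
  -11/32 × log₂(11/32) = 0.5296
  -5/32 × log₂(5/32) = 0.4184
  -7/32 × log₂(7/32) = 0.4796
  -9/32 × log₂(9/32) = 0.5147
H(X) = 1.9424 bits


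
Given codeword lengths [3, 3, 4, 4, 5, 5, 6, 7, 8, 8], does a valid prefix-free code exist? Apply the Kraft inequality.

Kraft inequality: Σ 2^(-l_i) ≤ 1 for prefix-free code
Calculating: 2^(-3) + 2^(-3) + 2^(-4) + 2^(-4) + 2^(-5) + 2^(-5) + 2^(-6) + 2^(-7) + 2^(-8) + 2^(-8)
= 0.125 + 0.125 + 0.0625 + 0.0625 + 0.03125 + 0.03125 + 0.015625 + 0.0078125 + 0.00390625 + 0.00390625
= 0.4688
Since 0.4688 ≤ 1, prefix-free code exists


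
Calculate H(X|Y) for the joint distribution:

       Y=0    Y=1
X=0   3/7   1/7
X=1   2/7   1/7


H(X|Y) = Σ_y p(y) H(X|Y=y)
  p(Y=0) = 5/7, H(X|Y=0) = 0.9710
  p(Y=1) = 2/7, H(X|Y=1) = 1.0000
H(X|Y) = 0.7143×0.9710 + 0.2857×1.0000 = 0.9793 bits


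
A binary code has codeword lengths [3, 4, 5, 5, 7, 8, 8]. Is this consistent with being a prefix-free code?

Kraft inequality: Σ 2^(-l_i) ≤ 1 for prefix-free code
Calculating: 2^(-3) + 2^(-4) + 2^(-5) + 2^(-5) + 2^(-7) + 2^(-8) + 2^(-8)
= 0.125 + 0.0625 + 0.03125 + 0.03125 + 0.0078125 + 0.00390625 + 0.00390625
= 0.2656
Since 0.2656 ≤ 1, prefix-free code exists


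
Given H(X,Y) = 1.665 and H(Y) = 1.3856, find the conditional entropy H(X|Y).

Chain rule: H(X,Y) = H(X|Y) + H(Y)
H(X|Y) = H(X,Y) - H(Y) = 1.665 - 1.3856 = 0.2794 bits


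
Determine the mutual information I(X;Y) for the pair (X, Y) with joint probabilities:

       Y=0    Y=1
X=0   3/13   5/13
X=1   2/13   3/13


H(X) = 0.9612, H(Y) = 0.9612, H(X,Y) = 1.9220
I(X;Y) = H(X) + H(Y) - H(X,Y) = 0.0005 bits


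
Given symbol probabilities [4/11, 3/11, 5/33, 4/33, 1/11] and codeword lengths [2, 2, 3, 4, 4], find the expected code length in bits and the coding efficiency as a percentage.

Average length L = Σ p_i × l_i = 2.5758 bits
Entropy H = 2.1379 bits
Efficiency η = H/L × 100% = 83.00%


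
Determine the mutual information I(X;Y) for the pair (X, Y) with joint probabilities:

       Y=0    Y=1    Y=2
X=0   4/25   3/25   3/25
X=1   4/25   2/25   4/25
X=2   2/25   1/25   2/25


H(X) = 1.5219, H(Y) = 1.5535, H(X,Y) = 3.0635
I(X;Y) = H(X) + H(Y) - H(X,Y) = 0.0120 bits


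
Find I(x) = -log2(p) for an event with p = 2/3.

Information content I(x) = -log₂(p(x))
I = -log₂(2/3) = -log₂(0.6667)
I = 0.5850 bits


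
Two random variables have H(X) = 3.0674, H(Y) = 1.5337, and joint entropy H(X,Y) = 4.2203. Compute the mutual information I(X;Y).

I(X;Y) = H(X) + H(Y) - H(X,Y)
I(X;Y) = 3.0674 + 1.5337 - 4.2203 = 0.3808 bits


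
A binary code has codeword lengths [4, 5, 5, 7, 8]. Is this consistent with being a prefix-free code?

Kraft inequality: Σ 2^(-l_i) ≤ 1 for prefix-free code
Calculating: 2^(-4) + 2^(-5) + 2^(-5) + 2^(-7) + 2^(-8)
= 0.0625 + 0.03125 + 0.03125 + 0.0078125 + 0.00390625
= 0.1367
Since 0.1367 ≤ 1, prefix-free code exists


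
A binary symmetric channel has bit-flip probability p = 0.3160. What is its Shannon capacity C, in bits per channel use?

For BSC with error probability p:
C = 1 - H(p) where H(p) is binary entropy
H(0.3160) = -0.3160 × log₂(0.3160) - 0.6840 × log₂(0.6840)
H(p) = 0.9000
C = 1 - 0.9000 = 0.1000 bits/use


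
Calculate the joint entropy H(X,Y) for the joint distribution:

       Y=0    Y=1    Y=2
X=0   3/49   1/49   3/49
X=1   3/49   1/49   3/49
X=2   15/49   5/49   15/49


H(X,Y) = -Σ p(x,y) log₂ p(x,y)
  p(0,0)=3/49: -0.0612 × log₂(0.0612) = 0.2467
  p(0,1)=1/49: -0.0204 × log₂(0.0204) = 0.1146
  p(0,2)=3/49: -0.0612 × log₂(0.0612) = 0.2467
  p(1,0)=3/49: -0.0612 × log₂(0.0612) = 0.2467
  p(1,1)=1/49: -0.0204 × log₂(0.0204) = 0.1146
  p(1,2)=3/49: -0.0612 × log₂(0.0612) = 0.2467
  p(2,0)=15/49: -0.3061 × log₂(0.3061) = 0.5228
  p(2,1)=5/49: -0.1020 × log₂(0.1020) = 0.3360
  p(2,2)=15/49: -0.3061 × log₂(0.3061) = 0.5228
H(X,Y) = 2.5977 bits


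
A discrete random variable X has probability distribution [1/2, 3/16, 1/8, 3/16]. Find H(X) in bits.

H(X) = -Σ p(x) log₂ p(x)
  -1/2 × log₂(1/2) = 0.5000
  -3/16 × log₂(3/16) = 0.4528
  -1/8 × log₂(1/8) = 0.3750
  -3/16 × log₂(3/16) = 0.4528
H(X) = 1.7806 bits


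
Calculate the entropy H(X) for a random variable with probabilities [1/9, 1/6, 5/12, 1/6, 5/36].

H(X) = -Σ p(x) log₂ p(x)
  -1/9 × log₂(1/9) = 0.3522
  -1/6 × log₂(1/6) = 0.4308
  -5/12 × log₂(5/12) = 0.5263
  -1/6 × log₂(1/6) = 0.4308
  -5/36 × log₂(5/36) = 0.3956
H(X) = 2.1357 bits


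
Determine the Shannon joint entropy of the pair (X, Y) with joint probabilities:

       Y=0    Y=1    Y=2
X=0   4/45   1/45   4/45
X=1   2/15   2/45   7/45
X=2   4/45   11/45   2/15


H(X,Y) = -Σ p(x,y) log₂ p(x,y)
  p(0,0)=4/45: -0.0889 × log₂(0.0889) = 0.3104
  p(0,1)=1/45: -0.0222 × log₂(0.0222) = 0.1220
  p(0,2)=4/45: -0.0889 × log₂(0.0889) = 0.3104
  p(1,0)=2/15: -0.1333 × log₂(0.1333) = 0.3876
  p(1,1)=2/45: -0.0444 × log₂(0.0444) = 0.1996
  p(1,2)=7/45: -0.1556 × log₂(0.1556) = 0.4176
  p(2,0)=4/45: -0.0889 × log₂(0.0889) = 0.3104
  p(2,1)=11/45: -0.2444 × log₂(0.2444) = 0.4968
  p(2,2)=2/15: -0.1333 × log₂(0.1333) = 0.3876
H(X,Y) = 2.9424 bits


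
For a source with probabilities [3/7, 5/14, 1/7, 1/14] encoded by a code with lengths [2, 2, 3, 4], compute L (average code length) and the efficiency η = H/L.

Average length L = Σ p_i × l_i = 2.2857 bits
Entropy H = 1.7274 bits
Efficiency η = H/L × 100% = 75.57%


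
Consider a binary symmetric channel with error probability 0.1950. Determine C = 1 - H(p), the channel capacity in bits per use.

For BSC with error probability p:
C = 1 - H(p) where H(p) is binary entropy
H(0.1950) = -0.1950 × log₂(0.1950) - 0.8050 × log₂(0.8050)
H(p) = 0.7118
C = 1 - 0.7118 = 0.2882 bits/use


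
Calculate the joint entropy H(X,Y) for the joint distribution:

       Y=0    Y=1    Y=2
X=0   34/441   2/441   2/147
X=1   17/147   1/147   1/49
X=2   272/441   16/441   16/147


H(X,Y) = -Σ p(x,y) log₂ p(x,y)
  p(0,0)=34/441: -0.0771 × log₂(0.0771) = 0.2850
  p(0,1)=2/441: -0.0045 × log₂(0.0045) = 0.0353
  p(0,2)=2/147: -0.0136 × log₂(0.0136) = 0.0843
  p(1,0)=17/147: -0.1156 × log₂(0.1156) = 0.3599
  p(1,1)=1/147: -0.0068 × log₂(0.0068) = 0.0490
  p(1,2)=1/49: -0.0204 × log₂(0.0204) = 0.1146
  p(2,0)=272/441: -0.6168 × log₂(0.6168) = 0.4300
  p(2,1)=16/441: -0.0363 × log₂(0.0363) = 0.1736
  p(2,2)=16/147: -0.1088 × log₂(0.1088) = 0.3483
H(X,Y) = 1.8800 bits


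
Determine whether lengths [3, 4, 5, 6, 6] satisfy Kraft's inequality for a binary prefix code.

Kraft inequality: Σ 2^(-l_i) ≤ 1 for prefix-free code
Calculating: 2^(-3) + 2^(-4) + 2^(-5) + 2^(-6) + 2^(-6)
= 0.125 + 0.0625 + 0.03125 + 0.015625 + 0.015625
= 0.2500
Since 0.2500 ≤ 1, prefix-free code exists


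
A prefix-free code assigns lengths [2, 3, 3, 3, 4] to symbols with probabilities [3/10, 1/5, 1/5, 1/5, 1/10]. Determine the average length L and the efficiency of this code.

Average length L = Σ p_i × l_i = 2.8000 bits
Entropy H = 2.2464 bits
Efficiency η = H/L × 100% = 80.23%


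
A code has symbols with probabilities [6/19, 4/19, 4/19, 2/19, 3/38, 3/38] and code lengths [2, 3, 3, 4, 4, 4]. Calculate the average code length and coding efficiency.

Average length L = Σ p_i × l_i = 2.9474 bits
Entropy H = 2.3919 bits
Efficiency η = H/L × 100% = 81.15%


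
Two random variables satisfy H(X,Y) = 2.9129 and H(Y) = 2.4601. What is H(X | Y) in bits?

Chain rule: H(X,Y) = H(X|Y) + H(Y)
H(X|Y) = H(X,Y) - H(Y) = 2.9129 - 2.4601 = 0.4528 bits


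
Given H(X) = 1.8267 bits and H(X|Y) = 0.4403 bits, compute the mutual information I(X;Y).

I(X;Y) = H(X) - H(X|Y)
I(X;Y) = 1.8267 - 0.4403 = 1.3864 bits


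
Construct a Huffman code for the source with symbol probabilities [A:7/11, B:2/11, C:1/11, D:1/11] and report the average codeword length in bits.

Huffman tree construction:
Combine smallest probabilities repeatedly
Resulting codes:
  A: 1 (length 1)
  B: 00 (length 2)
  C: 010 (length 3)
  D: 011 (length 3)
Average length = Σ p(s) × length(s) = 1.5455 bits


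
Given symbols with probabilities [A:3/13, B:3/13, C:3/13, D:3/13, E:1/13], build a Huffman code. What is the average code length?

Huffman tree construction:
Combine smallest probabilities repeatedly
Resulting codes:
  A: 111 (length 3)
  B: 00 (length 2)
  C: 01 (length 2)
  D: 10 (length 2)
  E: 110 (length 3)
Average length = Σ p(s) × length(s) = 2.3077 bits


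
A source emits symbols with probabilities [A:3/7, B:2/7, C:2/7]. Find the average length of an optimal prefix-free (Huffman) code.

Huffman tree construction:
Combine smallest probabilities repeatedly
Resulting codes:
  A: 0 (length 1)
  B: 10 (length 2)
  C: 11 (length 2)
Average length = Σ p(s) × length(s) = 1.5714 bits


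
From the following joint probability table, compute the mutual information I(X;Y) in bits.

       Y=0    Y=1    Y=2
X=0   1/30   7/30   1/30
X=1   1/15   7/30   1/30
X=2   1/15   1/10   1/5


H(X) = 1.5801, H(Y) = 1.4037, H(X,Y) = 2.7880
I(X;Y) = H(X) + H(Y) - H(X,Y) = 0.1958 bits


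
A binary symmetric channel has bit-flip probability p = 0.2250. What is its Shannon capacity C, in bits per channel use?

For BSC with error probability p:
C = 1 - H(p) where H(p) is binary entropy
H(0.2250) = -0.2250 × log₂(0.2250) - 0.7750 × log₂(0.7750)
H(p) = 0.7692
C = 1 - 0.7692 = 0.2308 bits/use


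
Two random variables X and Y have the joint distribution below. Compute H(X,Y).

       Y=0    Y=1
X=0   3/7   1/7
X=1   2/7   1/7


H(X,Y) = -Σ p(x,y) log₂ p(x,y)
  p(0,0)=3/7: -0.4286 × log₂(0.4286) = 0.5239
  p(0,1)=1/7: -0.1429 × log₂(0.1429) = 0.4011
  p(1,0)=2/7: -0.2857 × log₂(0.2857) = 0.5164
  p(1,1)=1/7: -0.1429 × log₂(0.1429) = 0.4011
H(X,Y) = 1.8424 bits


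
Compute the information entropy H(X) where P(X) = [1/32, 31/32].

H(X) = -Σ p(x) log₂ p(x)
  -1/32 × log₂(1/32) = 0.1562
  -31/32 × log₂(31/32) = 0.0444
H(X) = 0.2006 bits


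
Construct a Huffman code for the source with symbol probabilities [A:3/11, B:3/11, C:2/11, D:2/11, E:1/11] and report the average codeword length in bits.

Huffman tree construction:
Combine smallest probabilities repeatedly
Resulting codes:
  A: 01 (length 2)
  B: 10 (length 2)
  C: 111 (length 3)
  D: 00 (length 2)
  E: 110 (length 3)
Average length = Σ p(s) × length(s) = 2.2727 bits


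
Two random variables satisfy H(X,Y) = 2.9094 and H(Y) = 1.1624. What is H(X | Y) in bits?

Chain rule: H(X,Y) = H(X|Y) + H(Y)
H(X|Y) = H(X,Y) - H(Y) = 2.9094 - 1.1624 = 1.747 bits


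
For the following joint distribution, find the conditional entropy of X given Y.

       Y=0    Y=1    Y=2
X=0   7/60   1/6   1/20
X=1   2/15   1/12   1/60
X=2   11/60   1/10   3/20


H(X|Y) = Σ_y p(y) H(X|Y=y)
  p(Y=0) = 13/30, H(X|Y=0) = 1.5579
  p(Y=1) = 7/20, H(X|Y=1) = 1.5190
  p(Y=2) = 13/60, H(X|Y=2) = 1.1401
H(X|Y) = 0.4333×1.5579 + 0.3500×1.5190 + 0.2167×1.1401 = 1.4538 bits


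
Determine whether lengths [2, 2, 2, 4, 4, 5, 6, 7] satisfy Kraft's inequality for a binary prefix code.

Kraft inequality: Σ 2^(-l_i) ≤ 1 for prefix-free code
Calculating: 2^(-2) + 2^(-2) + 2^(-2) + 2^(-4) + 2^(-4) + 2^(-5) + 2^(-6) + 2^(-7)
= 0.25 + 0.25 + 0.25 + 0.0625 + 0.0625 + 0.03125 + 0.015625 + 0.0078125
= 0.9297
Since 0.9297 ≤ 1, prefix-free code exists


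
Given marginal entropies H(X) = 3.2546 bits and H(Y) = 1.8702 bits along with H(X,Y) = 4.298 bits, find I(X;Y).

I(X;Y) = H(X) + H(Y) - H(X,Y)
I(X;Y) = 3.2546 + 1.8702 - 4.298 = 0.8268 bits


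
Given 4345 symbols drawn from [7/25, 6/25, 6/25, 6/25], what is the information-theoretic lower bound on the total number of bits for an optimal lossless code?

Entropy H = 1.9966 bits/symbol
Minimum bits = H × n = 1.9966 × 4345
= 8675.33 bits


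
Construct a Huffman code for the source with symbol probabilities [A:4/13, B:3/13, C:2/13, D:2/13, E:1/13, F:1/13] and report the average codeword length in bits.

Huffman tree construction:
Combine smallest probabilities repeatedly
Resulting codes:
  A: 10 (length 2)
  B: 01 (length 2)
  C: 110 (length 3)
  D: 111 (length 3)
  E: 000 (length 3)
  F: 001 (length 3)
Average length = Σ p(s) × length(s) = 2.4615 bits
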